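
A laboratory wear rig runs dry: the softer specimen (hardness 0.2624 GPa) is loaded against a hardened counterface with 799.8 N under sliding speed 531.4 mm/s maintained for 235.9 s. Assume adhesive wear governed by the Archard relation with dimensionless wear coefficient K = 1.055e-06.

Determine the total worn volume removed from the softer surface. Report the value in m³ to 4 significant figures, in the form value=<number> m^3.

value=4.031e-10 m^3

Each operation runs at full float precision, and the intermediates appear rounded — rounded once at the end: four significant digits.
Convert: Sliding speed v = 531.4 mm/s = 0.5314 m/s. Distance covered L = v·t = 0.5314 m/s × 235.9 s = 125.4 m.
Convert: Hardness H = 0.2624 GPa = 2.624e+08 Pa.
Restated in SI base units: W = 799.8 N, H = 2.624e+08 Pa, K = 1.055e-06.
By Archard's law, V = K·W·L/H = 1.055e-06 · 799.8 · 125.4 / 2.624e+08 = 4.031e-10 m³.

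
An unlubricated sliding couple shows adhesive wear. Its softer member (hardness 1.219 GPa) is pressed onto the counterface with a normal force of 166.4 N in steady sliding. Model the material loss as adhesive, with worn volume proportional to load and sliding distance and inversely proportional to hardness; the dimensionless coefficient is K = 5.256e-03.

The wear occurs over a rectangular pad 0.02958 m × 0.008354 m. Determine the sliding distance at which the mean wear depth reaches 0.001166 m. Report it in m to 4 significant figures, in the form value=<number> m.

value=401.6 m

All working math runs at exact precision; intermediate values appear rounded, and rounded once at the end, at 4 significant figures.
Convert: Hardness H = 1.219 GPa = 1.219e+09 Pa.
Convert: Contact area A = 0.02958 m × 0.008354 m = 2.471e-04 m².
In SI base units: W = 166.4 N, H = 1.219e+09 Pa, K = 5.256e-03.
Allowed volume V_lim = h_lim·A = 0.001166 · 2.471e-04 = 2.881e-07 m³.
Inverting, life L = V_lim·H/(K·W) = 2.881e-07 · 1.219e+09 / (5.256e-03 · 166.4) = 401.6 m.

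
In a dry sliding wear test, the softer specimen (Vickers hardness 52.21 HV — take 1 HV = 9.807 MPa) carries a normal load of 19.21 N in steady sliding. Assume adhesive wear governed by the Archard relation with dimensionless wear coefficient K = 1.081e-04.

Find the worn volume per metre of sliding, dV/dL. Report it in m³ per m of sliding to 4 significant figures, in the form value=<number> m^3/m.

The computation maintains full precision. Intermediates are printed rounded. Rounded once at the end to 4 significant digits.
Hardness H = 52.21 HV × 9.807 MPa/HV = 512.0 MPa = 5.120e+08 Pa.
In SI base units, W = 19.21 N, H = 5.120e+08 Pa, K = 1.081e-04.
Volumetric rate dV/dL = K·W/H — distance-free: 1.081e-04 · 19.21 / 5.120e+08 = 4.056e-12 m³/m.

value=4.056e-12 m^3/m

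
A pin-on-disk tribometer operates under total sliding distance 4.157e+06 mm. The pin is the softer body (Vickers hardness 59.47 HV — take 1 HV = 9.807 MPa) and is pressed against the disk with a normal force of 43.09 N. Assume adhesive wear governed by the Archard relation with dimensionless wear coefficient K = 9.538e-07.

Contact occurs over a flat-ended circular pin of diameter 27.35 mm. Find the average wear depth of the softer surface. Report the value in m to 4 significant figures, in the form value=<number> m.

Intermediate values are shown rounded — every step carries full precision. Rounded once at the end: 4 significant figures.
Convert: Path length L = 4.157e+06 mm = 4157 m.
Convert: Hardness H = 59.47 HV × 9.807 MPa/HV = 583.2 MPa = 5.832e+08 Pa.
Convert: Pin diameter d = 27.35 mm = 0.02735 m. Contact area A = π·d²/4 = π·(0.02735 m)²/4 = 5.875e-04 m².
In SI base units: W = 43.09 N, H = 5.832e+08 Pa, K = 9.538e-07.
Apply Archard: V = K·W·L/H = 9.538e-07 · 43.09 · 4157 / 5.832e+08 = 2.929e-10 m³.
Wear depth h = V/A = 2.929e-10 / 5.875e-04 = 4.986e-07 m.

value=4.986e-07 m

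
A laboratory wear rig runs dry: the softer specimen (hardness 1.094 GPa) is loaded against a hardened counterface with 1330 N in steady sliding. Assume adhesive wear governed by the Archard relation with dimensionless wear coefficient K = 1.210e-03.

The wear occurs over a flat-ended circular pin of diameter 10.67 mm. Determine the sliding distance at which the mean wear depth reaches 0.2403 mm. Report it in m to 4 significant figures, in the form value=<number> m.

value=14.61 m

Quoted intermediates are rounded. Each operation carries full precision — one final rounding to 4 significant digits.
Hardness H = 1.094 GPa = 1.094e+09 Pa.
Pin diameter d = 10.67 mm = 0.01067 m. Contact area A = π·d²/4 = π·(0.01067 m)²/4 = 8.942e-05 m².
Depth limit h_lim = 0.2403 mm = 2.403e-04 m.
As SI base values: W = 1330 N, H = 1.094e+09 Pa, K = 1.210e-03.
At the depth limit, V_lim = h_lim·A = 2.403e-04 · 8.942e-05 = 2.149e-08 m³.
Life L = V_lim·H/(K·W) = 2.149e-08 · 1.094e+09 / (1.210e-03 · 1330) = 14.61 m.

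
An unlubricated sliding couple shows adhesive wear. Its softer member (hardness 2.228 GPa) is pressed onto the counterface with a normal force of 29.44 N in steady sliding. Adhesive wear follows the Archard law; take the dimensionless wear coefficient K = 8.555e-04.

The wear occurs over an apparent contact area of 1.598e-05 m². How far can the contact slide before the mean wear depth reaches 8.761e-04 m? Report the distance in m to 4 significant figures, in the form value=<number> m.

value=1238 m

The algebra carries full float precision — intermediate values are printed rounded, and rounded once at the end, at four significant figures.
Hardness H = 2.228 GPa = 2.228e+09 Pa.
Restated in SI base units: W = 29.44 N, H = 2.228e+09 Pa, K = 8.555e-04.
Volume at the limit: V_lim = h_lim·A = 8.761e-04 · 1.598e-05 = 1.400e-08 m³.
Thus life L = V_lim·H/(K·W) = 1.400e-08 · 2.228e+09 / (8.555e-04 · 29.44) = 1238 m.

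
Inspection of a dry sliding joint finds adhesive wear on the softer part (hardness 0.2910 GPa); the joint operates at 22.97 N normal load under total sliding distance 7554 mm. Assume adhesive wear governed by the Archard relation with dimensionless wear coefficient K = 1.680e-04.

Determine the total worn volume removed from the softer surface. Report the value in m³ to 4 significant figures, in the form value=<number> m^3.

The algebra runs at full precision, and intermediate values are displayed rounded. Rounded once at the end: 4 significant digits.
Distance L = 7554 mm = 7.554 m.
Hardness H = 0.2910 GPa = 2.910e+08 Pa.
Working in SI base units: W = 22.97 N, H = 2.910e+08 Pa, K = 1.680e-04.
Archard volume V = K·W·L/H = 1.680e-04 · 22.97 · 7.554 / 2.910e+08 = 1.002e-10 m³.

value=1.002e-10 m^3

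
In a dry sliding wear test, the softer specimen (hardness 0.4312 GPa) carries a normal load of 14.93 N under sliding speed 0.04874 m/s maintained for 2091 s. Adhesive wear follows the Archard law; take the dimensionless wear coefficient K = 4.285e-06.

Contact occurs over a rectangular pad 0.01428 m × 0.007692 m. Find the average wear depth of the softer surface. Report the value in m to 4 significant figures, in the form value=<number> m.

value=1.377e-07 m

Intermediates are shown rounded — every step holds full precision. Rounded just once: 4 significant figures.
Convert: Path length L = v·t = 0.04874 m/s × 2091 s = 101.9 m.
Convert: Hardness H = 0.4312 GPa = 4.312e+08 Pa.
Convert: Contact area A = 0.01428 m × 0.007692 m = 1.098e-04 m².
As SI base values: W = 14.93 N, H = 4.312e+08 Pa, K = 4.285e-06.
Archard relation: V = K·W·L/H = 4.285e-06 · 14.93 · 101.9 / 4.312e+08 = 1.512e-11 m³.
Mean depth h = V/A = 1.512e-11 / 1.098e-04 = 1.377e-07 m.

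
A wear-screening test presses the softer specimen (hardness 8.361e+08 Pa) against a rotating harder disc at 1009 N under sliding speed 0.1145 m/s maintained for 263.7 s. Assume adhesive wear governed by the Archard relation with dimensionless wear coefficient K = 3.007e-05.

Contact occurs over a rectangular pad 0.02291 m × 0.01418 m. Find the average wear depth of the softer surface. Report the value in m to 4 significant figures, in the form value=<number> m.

value=3.373e-06 m

Intermediate values are printed rounded; every step holds full precision. Rounded just once to four significant figures.
Distance covered L = v·t = 0.1145 m/s × 263.7 s = 30.19 m.
Contact area A = 0.02291 m × 0.01418 m = 3.249e-04 m².
SI base units throughout: W = 1009 N, H = 8.361e+08 Pa, K = 3.007e-05.
By Archard's law, V = K·W·L/H = 3.007e-05 · 1009 · 30.19 / 8.361e+08 = 1.096e-09 m³.
Depth h = V/A = 1.096e-09 / 3.249e-04 = 3.373e-06 m.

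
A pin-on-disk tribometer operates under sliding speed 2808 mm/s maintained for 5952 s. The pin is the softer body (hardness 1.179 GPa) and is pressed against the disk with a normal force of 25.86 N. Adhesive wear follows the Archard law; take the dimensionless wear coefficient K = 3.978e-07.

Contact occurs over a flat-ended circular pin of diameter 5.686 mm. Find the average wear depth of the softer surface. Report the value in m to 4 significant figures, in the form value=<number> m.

The algebra holds full float precision; intermediates are printed rounded, and rounded once at the end, at four significant digits.
Convert: Sliding speed v = 2808 mm/s = 2.808 m/s. Total distance L = v·t = 2.808 m/s × 5952 s = 1.671e+04 m.
Convert: Hardness H = 1.179 GPa = 1.179e+09 Pa.
Convert: Pin diameter d = 5.686 mm = 0.005686 m. Contact area A = π·d²/4 = π·(0.005686 m)²/4 = 2.539e-05 m².
In SI base units, W = 25.86 N, H = 1.179e+09 Pa, K = 3.978e-07.
Wear volume V = K·W·L/H = 3.978e-07 · 25.86 · 1.671e+04 / 1.179e+09 = 1.458e-10 m³.
Mean wear depth h = V/A = 1.458e-10 / 2.539e-05 = 5.743e-06 m.

value=5.743e-06 m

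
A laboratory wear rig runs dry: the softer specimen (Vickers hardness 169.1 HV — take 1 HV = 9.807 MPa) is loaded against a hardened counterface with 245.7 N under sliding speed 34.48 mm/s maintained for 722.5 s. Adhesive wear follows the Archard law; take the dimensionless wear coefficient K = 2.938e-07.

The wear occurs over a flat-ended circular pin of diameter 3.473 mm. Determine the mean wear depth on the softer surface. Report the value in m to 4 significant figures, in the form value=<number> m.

value=1.145e-07 m

Intermediate values are printed rounded. All working math holds full precision — one last rounding, at 4 significant figures.
Convert: Sliding speed v = 34.48 mm/s = 0.03448 m/s. Total distance L = v·t = 0.03448 m/s × 722.5 s = 24.91 m.
Convert: Hardness H = 169.1 HV × 9.807 MPa/HV = 1658 MPa = 1.658e+09 Pa.
Convert: Pin diameter d = 3.473 mm = 0.003473 m. Contact area A = π·d²/4 = π·(0.003473 m)²/4 = 9.473e-06 m².
Expressed in SI base units: W = 245.7 N, H = 1.658e+09 Pa, K = 2.938e-07.
Wear volume V = K·W·L/H = 2.938e-07 · 245.7 · 24.91 / 1.658e+09 = 1.084e-12 m³.
Wear depth h = V/A = 1.084e-12 / 9.473e-06 = 1.145e-07 m.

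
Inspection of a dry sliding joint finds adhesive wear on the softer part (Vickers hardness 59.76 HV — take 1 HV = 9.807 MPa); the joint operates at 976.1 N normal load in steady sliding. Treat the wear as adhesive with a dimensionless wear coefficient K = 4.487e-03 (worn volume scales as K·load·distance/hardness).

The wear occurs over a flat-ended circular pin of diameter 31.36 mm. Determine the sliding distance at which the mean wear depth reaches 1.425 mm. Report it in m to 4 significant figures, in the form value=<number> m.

value=147.3 m

Every step runs at full precision — the intermediates are printed rounded, and rounded just once to 4 significant figures.
Hardness H = 59.76 HV × 9.807 MPa/HV = 586.1 MPa = 5.861e+08 Pa.
Pin diameter d = 31.36 mm = 0.03136 m. Contact area A = π·d²/4 = π·(0.03136 m)²/4 = 7.724e-04 m².
Depth limit h_lim = 1.425 mm = 0.001425 m.
In SI base units: W = 976.1 N, H = 5.861e+08 Pa, K = 4.487e-03.
Allowed volume V_lim = h_lim·A = 0.001425 · 7.724e-04 = 1.101e-06 m³.
Thus life L = V_lim·H/(K·W) = 1.101e-06 · 5.861e+08 / (4.487e-03 · 976.1) = 147.3 m.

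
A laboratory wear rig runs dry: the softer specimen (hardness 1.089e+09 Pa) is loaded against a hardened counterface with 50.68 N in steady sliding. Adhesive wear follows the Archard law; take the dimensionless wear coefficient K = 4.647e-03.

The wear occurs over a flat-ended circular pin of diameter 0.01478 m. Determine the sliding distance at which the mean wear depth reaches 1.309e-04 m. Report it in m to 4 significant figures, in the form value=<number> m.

Intermediate values appear rounded; all arithmetic holds full precision — a lone final rounding: 4 significant figures.
Convert: Contact area A = π·d²/4 = π·(0.01478 m)²/4 = 1.716e-04 m².
In SI base units, W = 50.68 N, H = 1.089e+09 Pa, K = 4.647e-03.
At the depth limit, V_lim = h_lim·A = 1.309e-04 · 1.716e-04 = 2.246e-08 m³.
Life L = V_lim·H/(K·W) = 2.246e-08 · 1.089e+09 / (4.647e-03 · 50.68) = 103.8 m.

value=103.8 m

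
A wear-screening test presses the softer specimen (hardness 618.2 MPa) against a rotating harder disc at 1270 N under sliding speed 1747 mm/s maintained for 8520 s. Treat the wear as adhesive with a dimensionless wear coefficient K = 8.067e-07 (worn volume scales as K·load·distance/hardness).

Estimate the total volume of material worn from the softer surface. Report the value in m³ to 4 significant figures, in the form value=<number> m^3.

All working math holds full float precision; quoted intermediates are rounded. Rounded just once, at four significant figures.
Sliding speed v = 1747 mm/s = 1.747 m/s. Sliding distance L = v·t = 1.747 m/s × 8520 s = 1.488e+04 m.
Hardness H = 618.2 MPa = 6.182e+08 Pa.
In SI base units: W = 1270 N, H = 6.182e+08 Pa, K = 8.067e-07.
Archard relation: V = K·W·L/H = 8.067e-07 · 1270 · 1.488e+04 / 6.182e+08 = 2.467e-08 m³.

value=2.467e-08 m^3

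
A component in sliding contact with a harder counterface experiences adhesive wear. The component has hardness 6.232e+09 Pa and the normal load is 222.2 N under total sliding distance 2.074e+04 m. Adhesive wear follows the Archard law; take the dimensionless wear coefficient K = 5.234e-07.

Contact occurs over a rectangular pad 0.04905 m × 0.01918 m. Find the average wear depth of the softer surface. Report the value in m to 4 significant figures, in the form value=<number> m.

value=4.114e-07 m

Intermediates are printed rounded; all arithmetic carries exact precision, and a lone final rounding to four significant digits.
Contact area A = 0.04905 m × 0.01918 m = 9.408e-04 m².
In SI base units, W = 222.2 N, H = 6.232e+09 Pa, K = 5.234e-07.
Archard relation: V = K·W·L/H = 5.234e-07 · 222.2 · 2.074e+04 / 6.232e+09 = 3.870e-10 m³.
Wear depth h = V/A = 3.870e-10 / 9.408e-04 = 4.114e-07 m.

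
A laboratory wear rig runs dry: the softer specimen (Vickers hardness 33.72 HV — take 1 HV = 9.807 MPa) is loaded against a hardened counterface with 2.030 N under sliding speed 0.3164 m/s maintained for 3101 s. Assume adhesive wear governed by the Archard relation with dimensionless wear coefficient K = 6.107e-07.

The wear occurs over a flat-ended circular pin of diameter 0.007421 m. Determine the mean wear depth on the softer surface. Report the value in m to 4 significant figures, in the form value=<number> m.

value=8.504e-08 m

All arithmetic maintains full float precision. Displayed values are rounded — rounded once at the end: 4 significant figures.
Distance L = v·t = 0.3164 m/s × 3101 s = 981.2 m.
Hardness H = 33.72 HV × 9.807 MPa/HV = 330.7 MPa = 3.307e+08 Pa.
Contact area A = π·d²/4 = π·(0.007421 m)²/4 = 4.325e-05 m².
Collected in SI base units: W = 2.030 N, H = 3.307e+08 Pa, K = 6.107e-07.
Volume removed: V = K·W·L/H = 6.107e-07 · 2.030 · 981.2 / 3.307e+08 = 3.678e-12 m³.
Mean wear depth h = V/A = 3.678e-12 / 4.325e-05 = 8.504e-08 m.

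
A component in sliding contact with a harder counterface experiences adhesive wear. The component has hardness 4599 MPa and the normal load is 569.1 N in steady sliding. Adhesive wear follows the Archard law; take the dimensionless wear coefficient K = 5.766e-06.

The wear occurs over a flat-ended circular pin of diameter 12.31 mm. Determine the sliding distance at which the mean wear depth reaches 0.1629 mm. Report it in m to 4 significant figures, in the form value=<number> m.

Every step keeps full precision; the intermediates appear rounded, and a single final rounding: four significant figures.
Convert: Hardness H = 4599 MPa = 4.599e+09 Pa.
Convert: Pin diameter d = 12.31 mm = 0.01231 m. Contact area A = π·d²/4 = π·(0.01231 m)²/4 = 1.190e-04 m².
Convert: Depth limit h_lim = 0.1629 mm = 1.629e-04 m.
Restated in SI base units: W = 569.1 N, H = 4.599e+09 Pa, K = 5.766e-06.
Volume at the limit: V_lim = h_lim·A = 1.629e-04 · 1.190e-04 = 1.939e-08 m³.
Thus life L = V_lim·H/(K·W) = 1.939e-08 · 4.599e+09 / (5.766e-06 · 569.1) = 2.717e+04 m.

value=2.717e+04 m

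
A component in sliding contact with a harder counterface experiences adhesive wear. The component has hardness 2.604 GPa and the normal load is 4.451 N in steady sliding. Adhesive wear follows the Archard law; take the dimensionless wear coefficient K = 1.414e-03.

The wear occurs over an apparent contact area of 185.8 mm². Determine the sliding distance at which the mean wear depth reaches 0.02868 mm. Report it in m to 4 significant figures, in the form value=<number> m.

value=2205 m

All arithmetic carries full precision, and the intermediates are shown rounded. Rounded once at the end: 4 significant figures.
Hardness H = 2.604 GPa = 2.604e+09 Pa.
Contact area A = 185.8 mm² = 1.858e-04 m².
Depth limit h_lim = 0.02868 mm = 2.868e-05 m.
As SI base values: W = 4.451 N, H = 2.604e+09 Pa, K = 1.414e-03.
Volume at the limit: V_lim = h_lim·A = 2.868e-05 · 1.858e-04 = 5.329e-09 m³.
Thus life L = V_lim·H/(K·W) = 5.329e-09 · 2.604e+09 / (1.414e-03 · 4.451) = 2205 m.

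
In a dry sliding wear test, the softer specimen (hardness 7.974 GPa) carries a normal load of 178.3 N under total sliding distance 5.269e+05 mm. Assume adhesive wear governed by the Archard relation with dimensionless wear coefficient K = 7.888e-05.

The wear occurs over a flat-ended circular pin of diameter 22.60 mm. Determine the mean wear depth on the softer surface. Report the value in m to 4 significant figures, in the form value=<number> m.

value=2.317e-06 m

All working math runs at exact precision, and intermediates appear rounded. Rounded just once: 4 significant digits.
The distance L = 5.269e+05 mm = 526.9 m.
Hardness H = 7.974 GPa = 7.974e+09 Pa.
Pin diameter d = 22.60 mm = 0.02260 m. Contact area A = π·d²/4 = π·(0.02260 m)²/4 = 4.011e-04 m².
Collected in SI base units: W = 178.3 N, H = 7.974e+09 Pa, K = 7.888e-05.
By Archard's law, V = K·W·L/H = 7.888e-05 · 178.3 · 526.9 / 7.974e+09 = 9.293e-10 m³.
Mean depth h = V/A = 9.293e-10 / 4.011e-04 = 2.317e-06 m.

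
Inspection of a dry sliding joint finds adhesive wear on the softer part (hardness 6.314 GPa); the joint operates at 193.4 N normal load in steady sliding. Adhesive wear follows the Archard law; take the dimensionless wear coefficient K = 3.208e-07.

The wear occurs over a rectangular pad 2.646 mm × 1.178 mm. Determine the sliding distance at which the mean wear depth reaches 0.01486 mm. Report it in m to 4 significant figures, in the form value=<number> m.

value=4714 m

The intermediates are displayed rounded — each operation runs at full precision; one last rounding: four significant digits.
Convert: Hardness H = 6.314 GPa = 6.314e+09 Pa.
Convert: Pad sides 2.646 mm × 1.178 mm = 0.002646 m × 0.001178 m. Contact area A = 0.002646 m × 0.001178 m = 3.117e-06 m².
Convert: Depth limit h_lim = 0.01486 mm = 1.486e-05 m.
In SI base units: W = 193.4 N, H = 6.314e+09 Pa, K = 3.208e-07.
Wearable volume V_lim = h_lim·A = 1.486e-05 · 3.117e-06 = 4.632e-11 m³.
Inverting, life L = V_lim·H/(K·W) = 4.632e-11 · 6.314e+09 / (3.208e-07 · 193.4) = 4714 m.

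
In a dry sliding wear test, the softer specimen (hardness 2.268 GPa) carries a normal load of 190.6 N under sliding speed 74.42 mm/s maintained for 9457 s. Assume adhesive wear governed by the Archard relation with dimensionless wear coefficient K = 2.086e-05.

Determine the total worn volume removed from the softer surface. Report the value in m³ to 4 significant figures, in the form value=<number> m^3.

All arithmetic holds full precision, and printed values are rounded. Rounded once at the end to four significant digits.
Convert: Sliding speed v = 74.42 mm/s = 0.07442 m/s. Path length L = v·t = 0.07442 m/s × 9457 s = 703.8 m.
Convert: Hardness H = 2.268 GPa = 2.268e+09 Pa.
SI base units throughout: W = 190.6 N, H = 2.268e+09 Pa, K = 2.086e-05.
Archard relation: V = K·W·L/H = 2.086e-05 · 190.6 · 703.8 / 2.268e+09 = 1.234e-09 m³.

value=1.234e-09 m^3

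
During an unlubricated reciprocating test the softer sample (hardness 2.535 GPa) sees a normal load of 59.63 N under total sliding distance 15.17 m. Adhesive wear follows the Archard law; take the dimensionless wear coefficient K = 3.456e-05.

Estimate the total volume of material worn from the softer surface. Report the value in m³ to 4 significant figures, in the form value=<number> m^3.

Each operation holds full float precision. Intermediate values are displayed rounded — a lone final rounding to 4 significant digits.
Hardness H = 2.535 GPa = 2.535e+09 Pa.
In SI base units: W = 59.63 N, H = 2.535e+09 Pa, K = 3.456e-05.
By Archard's law, V = K·W·L/H = 3.456e-05 · 59.63 · 15.17 / 2.535e+09 = 1.233e-11 m³.

value=1.233e-11 m^3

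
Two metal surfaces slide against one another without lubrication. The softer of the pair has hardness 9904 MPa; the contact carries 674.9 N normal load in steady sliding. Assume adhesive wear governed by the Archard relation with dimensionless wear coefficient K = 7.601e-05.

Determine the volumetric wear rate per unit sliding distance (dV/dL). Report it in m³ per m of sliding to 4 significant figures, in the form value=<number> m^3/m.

The intermediates appear rounded. The computation carries full float precision; one last rounding, at four significant figures.
Convert: Hardness H = 9904 MPa = 9.904e+09 Pa.
Collected in SI base units: W = 674.9 N, H = 9.904e+09 Pa, K = 7.601e-05.
Rate of wear dV/dL = K·W/H (no L dependence): 7.601e-05 · 674.9 / 9.904e+09 = 5.180e-12 m³/m.

value=5.180e-12 m^3/m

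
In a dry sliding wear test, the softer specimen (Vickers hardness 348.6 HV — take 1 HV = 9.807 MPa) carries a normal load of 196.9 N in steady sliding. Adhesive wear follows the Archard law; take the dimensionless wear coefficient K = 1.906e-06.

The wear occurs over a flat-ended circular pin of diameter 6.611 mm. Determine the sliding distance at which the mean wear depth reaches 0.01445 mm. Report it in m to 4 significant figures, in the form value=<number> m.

value=4518 m

The computation holds full precision — intermediates appear rounded — rounded just once to 4 significant digits.
Convert: Hardness H = 348.6 HV × 9.807 MPa/HV = 3419 MPa = 3.419e+09 Pa.
Convert: Pin diameter d = 6.611 mm = 0.006611 m. Contact area A = π·d²/4 = π·(0.006611 m)²/4 = 3.433e-05 m².
Convert: Depth limit h_lim = 0.01445 mm = 1.445e-05 m.
Restated in SI base units: W = 196.9 N, H = 3.419e+09 Pa, K = 1.906e-06.
Limit volume V_lim = h_lim·A = 1.445e-05 · 3.433e-05 = 4.960e-10 m³.
Life L = V_lim·H/(K·W) = 4.960e-10 · 3.419e+09 / (1.906e-06 · 196.9) = 4518 m.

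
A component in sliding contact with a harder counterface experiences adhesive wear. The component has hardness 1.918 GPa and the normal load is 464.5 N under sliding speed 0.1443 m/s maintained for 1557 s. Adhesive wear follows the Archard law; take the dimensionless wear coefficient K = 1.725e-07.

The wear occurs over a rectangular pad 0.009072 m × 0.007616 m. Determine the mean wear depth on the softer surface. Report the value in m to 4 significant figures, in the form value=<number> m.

Every step maintains exact precision; displayed values are rounded, and rounded once at the end: four significant digits.
Distance covered L = v·t = 0.1443 m/s × 1557 s = 224.7 m.
Hardness H = 1.918 GPa = 1.918e+09 Pa.
Contact area A = 0.009072 m × 0.007616 m = 6.909e-05 m².
Working in SI base units: W = 464.5 N, H = 1.918e+09 Pa, K = 1.725e-07.
Volume removed: V = K·W·L/H = 1.725e-07 · 464.5 · 224.7 / 1.918e+09 = 9.386e-12 m³.
Mean wear depth h = V/A = 9.386e-12 / 6.909e-05 = 1.358e-07 m.

value=1.358e-07 m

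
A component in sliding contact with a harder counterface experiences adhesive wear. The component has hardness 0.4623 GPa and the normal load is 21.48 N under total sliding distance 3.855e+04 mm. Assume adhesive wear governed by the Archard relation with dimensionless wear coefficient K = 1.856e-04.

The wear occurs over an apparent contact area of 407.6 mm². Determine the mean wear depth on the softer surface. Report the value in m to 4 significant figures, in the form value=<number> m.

value=8.156e-07 m

Quoted intermediates are rounded; all working math keeps full precision, and a lone final rounding to 4 significant digits.
Convert: The distance L = 3.855e+04 mm = 38.55 m.
Convert: Hardness H = 0.4623 GPa = 4.623e+08 Pa.
Convert: Contact area A = 407.6 mm² = 4.076e-04 m².
As SI base values: W = 21.48 N, H = 4.623e+08 Pa, K = 1.856e-04.
Archard relation: V = K·W·L/H = 1.856e-04 · 21.48 · 38.55 / 4.623e+08 = 3.324e-10 m³.
Average depth h = V/A = 3.324e-10 / 4.076e-04 = 8.156e-07 m.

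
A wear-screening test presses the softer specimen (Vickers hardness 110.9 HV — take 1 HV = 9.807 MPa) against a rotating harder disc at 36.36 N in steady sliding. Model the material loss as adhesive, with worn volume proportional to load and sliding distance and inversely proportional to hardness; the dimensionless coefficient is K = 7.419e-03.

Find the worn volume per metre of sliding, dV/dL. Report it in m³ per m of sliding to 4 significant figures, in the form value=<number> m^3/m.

value=2.480e-10 m^3/m

The intermediates are shown rounded, and the algebra runs at exact precision, and one final rounding to four significant digits.
Convert: Hardness H = 110.9 HV × 9.807 MPa/HV = 1088 MPa = 1.088e+09 Pa.
SI base units throughout: W = 36.36 N, H = 1.088e+09 Pa, K = 7.419e-03.
The wear rate dV/dL = K·W/H (independent of L): 7.419e-03 · 36.36 / 1.088e+09 = 2.480e-10 m³/m.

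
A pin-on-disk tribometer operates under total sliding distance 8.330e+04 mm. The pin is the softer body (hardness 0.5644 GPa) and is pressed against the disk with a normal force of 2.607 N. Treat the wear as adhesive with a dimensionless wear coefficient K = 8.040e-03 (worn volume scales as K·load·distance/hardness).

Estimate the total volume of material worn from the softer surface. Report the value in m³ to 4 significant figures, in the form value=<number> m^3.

Every step keeps exact precision — quoted intermediates are rounded — one final rounding: 4 significant figures.
Convert: The distance L = 8.330e+04 mm = 83.30 m.
Convert: Hardness H = 0.5644 GPa = 5.644e+08 Pa.
As SI base values: W = 2.607 N, H = 5.644e+08 Pa, K = 8.040e-03.
Worn volume V = K·W·L/H = 8.040e-03 · 2.607 · 83.30 / 5.644e+08 = 3.094e-09 m³.

value=3.094e-09 m^3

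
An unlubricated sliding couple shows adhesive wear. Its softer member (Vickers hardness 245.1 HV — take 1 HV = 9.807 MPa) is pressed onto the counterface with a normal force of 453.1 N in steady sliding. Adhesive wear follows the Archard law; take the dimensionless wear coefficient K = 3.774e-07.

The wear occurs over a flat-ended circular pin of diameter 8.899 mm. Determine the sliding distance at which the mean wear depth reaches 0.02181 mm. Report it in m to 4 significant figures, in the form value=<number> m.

Intermediate values are shown rounded — the algebra maintains full precision; one last rounding, at four significant digits.
Hardness H = 245.1 HV × 9.807 MPa/HV = 2404 MPa = 2.404e+09 Pa.
Pin diameter d = 8.899 mm = 0.008899 m. Contact area A = π·d²/4 = π·(0.008899 m)²/4 = 6.220e-05 m².
Depth limit h_lim = 0.02181 mm = 2.181e-05 m.
In SI base units: W = 453.1 N, H = 2.404e+09 Pa, K = 3.774e-07.
Permissible volume V_lim = h_lim·A = 2.181e-05 · 6.220e-05 = 1.357e-09 m³.
Thus life L = V_lim·H/(K·W) = 1.357e-09 · 2.404e+09 / (3.774e-07 · 453.1) = 1.907e+04 m.

value=1.907e+04 m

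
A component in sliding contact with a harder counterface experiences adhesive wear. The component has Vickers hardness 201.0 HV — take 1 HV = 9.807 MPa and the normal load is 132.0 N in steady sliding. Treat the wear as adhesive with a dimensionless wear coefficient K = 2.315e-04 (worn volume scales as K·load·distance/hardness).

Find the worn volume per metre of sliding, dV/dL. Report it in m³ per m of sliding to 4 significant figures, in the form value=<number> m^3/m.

Intermediates are printed rounded — all working math maintains exact precision; one final rounding to four significant figures.
Convert: Hardness H = 201.0 HV × 9.807 MPa/HV = 1971 MPa = 1.971e+09 Pa.
In SI base units, W = 132.0 N, H = 1.971e+09 Pa, K = 2.315e-04.
Sliding wear rate dV/dL = K·W/H, per unit distance: 2.315e-04 · 132.0 / 1.971e+09 = 1.550e-11 m³/m.

value=1.550e-11 m^3/m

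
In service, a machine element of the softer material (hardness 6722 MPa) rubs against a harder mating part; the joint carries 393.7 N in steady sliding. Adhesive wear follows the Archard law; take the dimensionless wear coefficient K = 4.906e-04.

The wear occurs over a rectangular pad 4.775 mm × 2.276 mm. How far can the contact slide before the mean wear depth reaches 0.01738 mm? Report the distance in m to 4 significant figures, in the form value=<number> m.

value=6.574 m

All arithmetic holds full precision — intermediates are displayed rounded — rounded once at the end, at four significant digits.
Hardness H = 6722 MPa = 6.722e+09 Pa.
Pad sides 4.775 mm × 2.276 mm = 0.004775 m × 0.002276 m. Contact area A = 0.004775 m × 0.002276 m = 1.087e-05 m².
Depth limit h_lim = 0.01738 mm = 1.738e-05 m.
In SI base units: W = 393.7 N, H = 6.722e+09 Pa, K = 4.906e-04.
Wearable volume V_lim = h_lim·A = 1.738e-05 · 1.087e-05 = 1.889e-10 m³.
Life L = V_lim·H/(K·W) = 1.889e-10 · 6.722e+09 / (4.906e-04 · 393.7) = 6.574 m.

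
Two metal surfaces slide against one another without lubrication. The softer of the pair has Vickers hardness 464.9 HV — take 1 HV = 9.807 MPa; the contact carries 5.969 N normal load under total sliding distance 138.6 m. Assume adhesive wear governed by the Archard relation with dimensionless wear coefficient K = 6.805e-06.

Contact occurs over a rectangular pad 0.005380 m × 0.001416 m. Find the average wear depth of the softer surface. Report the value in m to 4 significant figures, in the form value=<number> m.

value=1.621e-07 m

The intermediates are shown rounded — the algebra carries full float precision. Rounded just once: four significant figures.
Convert: Hardness H = 464.9 HV × 9.807 MPa/HV = 4559 MPa = 4.559e+09 Pa.
Convert: Contact area A = 0.005380 m × 0.001416 m = 7.618e-06 m².
Working in SI base units: W = 5.969 N, H = 4.559e+09 Pa, K = 6.805e-06.
Apply Archard: V = K·W·L/H = 6.805e-06 · 5.969 · 138.6 / 4.559e+09 = 1.235e-12 m³.
Depth h = V/A = 1.235e-12 / 7.618e-06 = 1.621e-07 m.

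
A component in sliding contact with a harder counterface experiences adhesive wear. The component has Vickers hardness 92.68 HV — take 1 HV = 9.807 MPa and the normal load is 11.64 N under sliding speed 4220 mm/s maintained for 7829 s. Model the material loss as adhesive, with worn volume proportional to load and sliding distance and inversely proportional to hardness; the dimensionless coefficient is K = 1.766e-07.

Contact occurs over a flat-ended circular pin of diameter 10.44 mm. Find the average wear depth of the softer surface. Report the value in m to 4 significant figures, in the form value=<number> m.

value=8.729e-07 m

The intermediates are printed rounded; all working math holds exact precision; a lone final rounding: 4 significant digits.
Convert: Sliding speed v = 4220 mm/s = 4.220 m/s. Distance covered L = v·t = 4.220 m/s × 7829 s = 3.304e+04 m.
Convert: Hardness H = 92.68 HV × 9.807 MPa/HV = 908.9 MPa = 9.089e+08 Pa.
Convert: Pin diameter d = 10.44 mm = 0.01044 m. Contact area A = π·d²/4 = π·(0.01044 m)²/4 = 8.560e-05 m².
Collected in SI base units: W = 11.64 N, H = 9.089e+08 Pa, K = 1.766e-07.
Worn volume V = K·W·L/H = 1.766e-07 · 11.64 · 3.304e+04 / 9.089e+08 = 7.472e-11 m³.
Depth h = V/A = 7.472e-11 / 8.560e-05 = 8.729e-07 m.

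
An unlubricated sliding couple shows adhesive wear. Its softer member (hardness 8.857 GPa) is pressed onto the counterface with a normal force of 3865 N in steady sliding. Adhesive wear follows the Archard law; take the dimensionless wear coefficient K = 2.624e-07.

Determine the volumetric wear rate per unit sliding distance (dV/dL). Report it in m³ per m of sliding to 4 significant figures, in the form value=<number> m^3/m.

All working math keeps full precision — shown intermediates are rounded. Rounded once at the end, at four significant digits.
Hardness H = 8.857 GPa = 8.857e+09 Pa.
Collected in SI base units: W = 3865 N, H = 8.857e+09 Pa, K = 2.624e-07.
The wear rate dV/dL = K·W/H, so: 2.624e-07 · 3865 / 8.857e+09 = 1.145e-13 m³/m.

value=1.145e-13 m^3/m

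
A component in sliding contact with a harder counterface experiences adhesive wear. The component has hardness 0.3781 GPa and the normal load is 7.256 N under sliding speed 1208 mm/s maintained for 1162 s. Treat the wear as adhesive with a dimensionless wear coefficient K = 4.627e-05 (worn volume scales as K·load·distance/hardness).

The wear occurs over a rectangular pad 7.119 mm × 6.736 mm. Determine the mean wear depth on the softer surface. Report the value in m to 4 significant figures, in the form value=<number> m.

Intermediates are shown rounded, and the computation carries full precision, and rounded just once to four significant figures.
Sliding speed v = 1208 mm/s = 1.208 m/s. Path length L = v·t = 1.208 m/s × 1162 s = 1404 m.
Hardness H = 0.3781 GPa = 3.781e+08 Pa.
Pad sides 7.119 mm × 6.736 mm = 0.007119 m × 0.006736 m. Contact area A = 0.007119 m × 0.006736 m = 4.795e-05 m².
Expressed in SI base units: W = 7.256 N, H = 3.781e+08 Pa, K = 4.627e-05.
By Archard's law, V = K·W·L/H = 4.627e-05 · 7.256 · 1404 / 3.781e+08 = 1.246e-09 m³.
Wear depth h = V/A = 1.246e-09 / 4.795e-05 = 2.599e-05 m.

value=2.599e-05 m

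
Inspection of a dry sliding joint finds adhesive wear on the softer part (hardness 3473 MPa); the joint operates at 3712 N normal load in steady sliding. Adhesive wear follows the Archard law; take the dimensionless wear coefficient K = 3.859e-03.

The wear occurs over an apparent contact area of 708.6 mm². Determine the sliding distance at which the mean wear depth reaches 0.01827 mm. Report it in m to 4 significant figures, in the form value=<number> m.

value=3.139 m

Intermediates are shown rounded; the algebra runs at full float precision. Rounded just once to 4 significant figures.
Hardness H = 3473 MPa = 3.473e+09 Pa.
Contact area A = 708.6 mm² = 7.086e-04 m².
Depth limit h_lim = 0.01827 mm = 1.827e-05 m.
Working in SI base units: W = 3712 N, H = 3.473e+09 Pa, K = 3.859e-03.
At the depth limit, V_lim = h_lim·A = 1.827e-05 · 7.086e-04 = 1.295e-08 m³.
Sliding life L = V_lim·H/(K·W) = 1.295e-08 · 3.473e+09 / (3.859e-03 · 3712) = 3.139 m.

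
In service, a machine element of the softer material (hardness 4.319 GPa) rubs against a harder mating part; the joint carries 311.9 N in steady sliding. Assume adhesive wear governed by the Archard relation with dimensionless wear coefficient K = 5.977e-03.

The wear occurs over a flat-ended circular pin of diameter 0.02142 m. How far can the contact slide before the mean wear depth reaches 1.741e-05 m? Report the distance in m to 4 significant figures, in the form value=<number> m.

value=14.53 m

The intermediates are printed rounded; every step carries exact precision. Rounded just once, at 4 significant figures.
Hardness H = 4.319 GPa = 4.319e+09 Pa.
Contact area A = π·d²/4 = π·(0.02142 m)²/4 = 3.604e-04 m².
SI base units throughout: W = 311.9 N, H = 4.319e+09 Pa, K = 5.977e-03.
Permissible volume V_lim = h_lim·A = 1.741e-05 · 3.604e-04 = 6.274e-09 m³.
Life L = V_lim·H/(K·W) = 6.274e-09 · 4.319e+09 / (5.977e-03 · 311.9) = 14.53 m.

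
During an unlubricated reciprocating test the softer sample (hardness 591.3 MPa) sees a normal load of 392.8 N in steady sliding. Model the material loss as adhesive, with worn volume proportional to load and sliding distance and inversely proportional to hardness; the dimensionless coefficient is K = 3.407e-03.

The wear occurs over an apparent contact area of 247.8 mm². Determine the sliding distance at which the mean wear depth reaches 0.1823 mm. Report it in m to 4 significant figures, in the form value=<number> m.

value=19.96 m

The computation maintains full precision; the intermediates are displayed rounded, and rounded once at the end, at 4 significant figures.
Convert: Hardness H = 591.3 MPa = 5.913e+08 Pa.
Convert: Contact area A = 247.8 mm² = 2.478e-04 m².
Convert: Depth limit h_lim = 0.1823 mm = 1.823e-04 m.
In SI base units: W = 392.8 N, H = 5.913e+08 Pa, K = 3.407e-03.
Allowed volume V_lim = h_lim·A = 1.823e-04 · 2.478e-04 = 4.517e-08 m³.
Sliding life L = V_lim·H/(K·W) = 4.517e-08 · 5.913e+08 / (3.407e-03 · 392.8) = 19.96 m.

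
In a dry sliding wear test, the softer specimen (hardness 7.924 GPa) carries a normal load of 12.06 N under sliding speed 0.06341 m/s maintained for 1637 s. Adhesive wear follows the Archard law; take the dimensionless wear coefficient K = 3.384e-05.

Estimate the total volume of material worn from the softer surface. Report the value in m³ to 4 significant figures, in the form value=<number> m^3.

The computation holds full precision — shown intermediates are rounded. Rounded just once to four significant figures.
Total distance L = v·t = 0.06341 m/s × 1637 s = 103.8 m.
Hardness H = 7.924 GPa = 7.924e+09 Pa.
SI base units throughout: W = 12.06 N, H = 7.924e+09 Pa, K = 3.384e-05.
Wear volume V = K·W·L/H = 3.384e-05 · 12.06 · 103.8 / 7.924e+09 = 5.346e-12 m³.

value=5.346e-12 m^3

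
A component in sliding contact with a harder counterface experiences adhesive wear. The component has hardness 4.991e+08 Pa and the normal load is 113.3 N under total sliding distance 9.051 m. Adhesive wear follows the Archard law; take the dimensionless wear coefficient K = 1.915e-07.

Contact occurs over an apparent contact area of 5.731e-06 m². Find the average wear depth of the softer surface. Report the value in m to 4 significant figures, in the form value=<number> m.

Quoted intermediates are rounded — all working math carries exact precision; one last rounding, at 4 significant digits.
Working in SI base units: W = 113.3 N, H = 4.991e+08 Pa, K = 1.915e-07.
Volume removed: V = K·W·L/H = 1.915e-07 · 113.3 · 9.051 / 4.991e+08 = 3.935e-13 m³.
Depth of wear h = V/A = 3.935e-13 / 5.731e-06 = 6.866e-08 m.

value=6.866e-08 m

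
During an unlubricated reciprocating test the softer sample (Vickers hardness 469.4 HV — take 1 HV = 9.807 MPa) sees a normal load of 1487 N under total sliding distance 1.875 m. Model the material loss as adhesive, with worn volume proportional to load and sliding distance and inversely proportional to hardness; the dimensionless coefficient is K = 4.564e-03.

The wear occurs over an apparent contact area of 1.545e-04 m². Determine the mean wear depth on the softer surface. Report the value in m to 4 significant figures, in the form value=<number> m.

Every step carries exact precision, and the intermediates are displayed rounded — rounded once at the end, at 4 significant digits.
Convert: Hardness H = 469.4 HV × 9.807 MPa/HV = 4603 MPa = 4.603e+09 Pa.
Collected in SI base units: W = 1487 N, H = 4.603e+09 Pa, K = 4.564e-03.
By Archard's law, V = K·W·L/H = 4.564e-03 · 1487 · 1.875 / 4.603e+09 = 2.764e-09 m³.
Depth h = V/A = 2.764e-09 / 1.545e-04 = 1.789e-05 m.

value=1.789e-05 m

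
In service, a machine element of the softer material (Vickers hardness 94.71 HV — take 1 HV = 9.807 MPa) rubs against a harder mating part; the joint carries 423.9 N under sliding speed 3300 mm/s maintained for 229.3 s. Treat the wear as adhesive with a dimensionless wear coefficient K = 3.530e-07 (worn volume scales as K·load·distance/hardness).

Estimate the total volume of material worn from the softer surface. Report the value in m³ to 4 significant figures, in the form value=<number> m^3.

value=1.219e-10 m^3

The intermediates appear rounded. All working math carries full float precision; one last rounding, at four significant digits.
Convert: Sliding speed v = 3300 mm/s = 3.300 m/s. Distance covered L = v·t = 3.300 m/s × 229.3 s = 756.7 m.
Convert: Hardness H = 94.71 HV × 9.807 MPa/HV = 928.8 MPa = 9.288e+08 Pa.
Expressed in SI base units: W = 423.9 N, H = 9.288e+08 Pa, K = 3.530e-07.
Apply Archard: V = K·W·L/H = 3.530e-07 · 423.9 · 756.7 / 9.288e+08 = 1.219e-10 m³.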